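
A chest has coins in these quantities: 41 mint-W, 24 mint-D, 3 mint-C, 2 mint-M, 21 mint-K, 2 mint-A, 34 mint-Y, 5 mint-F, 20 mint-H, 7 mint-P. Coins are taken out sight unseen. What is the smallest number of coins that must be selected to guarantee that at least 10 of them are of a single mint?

65

By pigeonhole, the 10 mints are the holes; the coins drawn are the pigeons.
To avoid 10 of any one mint, the worst case takes at most 9 of each mint, or every coin of a mint that has fewer than 9.
That gives 9 + 9 + 3 + 2 + 9 + 2 + 9 + 5 + 9 + 7 = 64 coins with no mint reaching 10.
The next coin forces some mint to 10, so 64 + 1 = 65.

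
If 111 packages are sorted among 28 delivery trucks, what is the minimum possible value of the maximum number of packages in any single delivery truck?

4

Pigeonhole: the 28 delivery trucks are the holes and the 111 packages are the pigeons.
If every delivery truck held at most 3 packages, the total would be at most 28 × 3 = 84, which is less than 111.
So some delivery truck holds at least ⌈111/28⌉ = 4 packages.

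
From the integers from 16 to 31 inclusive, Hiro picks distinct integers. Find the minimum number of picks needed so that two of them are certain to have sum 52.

12

Group the elements by complementary pair {x, 52−x}: {21,31}, {22,30}, {23,29}, …, giving 5 two-element pairs, the single value 26 (it cannot pair with itself since the integers are distinct), and 5 integers whose partner 52−x falls outside [16,31].
By the pigeonhole principle, treating each of those 11 groups as a pigeonhole, one can pick one integer per group — 11 integers — with no two summing to 52.
The 12th integer lands in an occupied pair, forcing a sum of 52.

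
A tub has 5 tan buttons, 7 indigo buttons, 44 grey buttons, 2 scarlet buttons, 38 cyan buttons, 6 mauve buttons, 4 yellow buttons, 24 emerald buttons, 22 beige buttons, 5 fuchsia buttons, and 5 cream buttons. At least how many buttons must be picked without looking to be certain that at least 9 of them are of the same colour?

67

An adversary could hand out at most 8 buttons per colour (7 colours run out sooner): 5 + 7 + 8 + 2 + 8 + 6 + 4 + 8 + 8 + 5 + 5 = 66 buttons and still no colour has 9.
One more button lands in a colour already at 8, so 67 draws are enough and 66 are not.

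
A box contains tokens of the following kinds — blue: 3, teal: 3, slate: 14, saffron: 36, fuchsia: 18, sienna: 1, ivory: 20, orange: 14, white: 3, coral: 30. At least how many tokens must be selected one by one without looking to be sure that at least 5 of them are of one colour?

35

The 10 colours are the holes; the tokens drawn are the pigeons.
To avoid 5 of any one colour, the worst case takes at most 4 of each colour, or every token of a colour that has fewer than 4.
That gives 3 + 3 + 4 + 4 + 4 + 1 + 4 + 4 + 3 + 4 = 34 tokens with no colour reaching 5.
The next token forces some colour to 5, so 34 + 1 = 35.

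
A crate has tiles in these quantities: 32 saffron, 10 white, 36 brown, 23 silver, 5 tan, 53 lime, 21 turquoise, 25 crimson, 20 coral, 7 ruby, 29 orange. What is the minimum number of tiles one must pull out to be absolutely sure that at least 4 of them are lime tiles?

212

In the worst case for collecting lime tiles, every non-lime tile comes out first.
There are 32 + 10 + 36 + 23 + 5 + 21 + 25 + 20 + 7 + 29 = 208 non-lime tiles altogether.
After those, each further tile must be lime, so 208 + 4 = 212 draws guarantee 4 lime tiles.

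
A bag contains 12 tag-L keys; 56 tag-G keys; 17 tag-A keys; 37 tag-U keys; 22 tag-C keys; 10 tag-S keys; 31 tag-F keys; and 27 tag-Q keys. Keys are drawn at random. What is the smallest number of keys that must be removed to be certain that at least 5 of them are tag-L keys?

205

In the worst case for collecting tag-L keys, every non-tag-L key comes out first.
There are 56 + 17 + 37 + 22 + 10 + 31 + 27 = 200 non-tag-L keys altogether.
After those, each further key must be tag-L, so 200 + 5 = 205 draws guarantee 5 tag-L keys.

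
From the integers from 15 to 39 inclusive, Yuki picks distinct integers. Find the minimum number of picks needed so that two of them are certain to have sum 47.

17

A set avoiding the sum 47 can contain at most one of each pair {x, 47−x}, plus the 7 elements whose complement lies outside the range.
The integers 24, …, 39 (16 of them) are such a set: any two sum to at least 24+25 = 49 > 47.
Any 17th integer completes one of the 9 pairs, so 17 choices force a sum of 47.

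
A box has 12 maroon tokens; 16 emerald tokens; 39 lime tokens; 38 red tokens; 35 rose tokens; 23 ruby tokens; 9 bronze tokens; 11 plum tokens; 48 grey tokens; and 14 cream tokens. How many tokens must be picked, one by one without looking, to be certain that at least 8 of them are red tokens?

In the worst case for collecting red tokens, every non-red token comes out first.
There are 12 + 16 + 39 + 35 + 23 + 9 + 11 + 48 + 14 = 207 non-red tokens altogether.
After those, each further token must be red, so 207 + 8 = 215 draws guarantee 8 red tokens.

215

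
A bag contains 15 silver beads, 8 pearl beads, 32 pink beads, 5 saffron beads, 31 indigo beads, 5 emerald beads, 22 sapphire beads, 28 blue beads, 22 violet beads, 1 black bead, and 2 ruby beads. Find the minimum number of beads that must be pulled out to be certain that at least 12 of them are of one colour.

88

Put each drawn bead into a box by colour. The largest draw with every box below 12 takes min(count, 11) from each colour; colours with fewer than 11 contribute all they have.
Σ min(cᵢ, 11) = 11 + 8 + 11 + 5 + 11 + 5 + 11 + 11 + 11 + 1 + 2 = 87.
Draw number 87 + 1 = 88 must push one box to 12.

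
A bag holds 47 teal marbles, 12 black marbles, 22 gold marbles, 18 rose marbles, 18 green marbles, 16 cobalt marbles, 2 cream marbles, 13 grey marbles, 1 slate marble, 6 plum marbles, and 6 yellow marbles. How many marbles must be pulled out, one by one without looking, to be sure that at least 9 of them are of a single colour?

By the pigeonhole principle, the 11 colours are the holes; the marbles drawn are the pigeons.
To avoid 9 of any one colour, the worst case takes at most 8 of each colour, or every marble of a colour that has fewer than 8.
That gives 8 + 8 + 8 + 8 + 8 + 8 + 2 + 8 + 1 + 6 + 6 = 71 marbles with no colour reaching 9.
The next marble forces some colour to 9, so 71 + 1 = 72.

72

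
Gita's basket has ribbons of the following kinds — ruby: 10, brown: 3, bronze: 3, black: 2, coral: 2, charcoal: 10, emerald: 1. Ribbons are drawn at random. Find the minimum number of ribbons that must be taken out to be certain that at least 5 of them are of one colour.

20

Pigeonhole: the 7 colours are the holes; the ribbons drawn are the pigeons.
To avoid 5 of any one colour, the worst case takes at most 4 of each colour, or every ribbon of a colour that has fewer than 4.
That gives 4 + 3 + 3 + 2 + 2 + 4 + 1 = 19 ribbons with no colour reaching 5.
The next ribbon forces some colour to 5, so 19 + 1 = 20.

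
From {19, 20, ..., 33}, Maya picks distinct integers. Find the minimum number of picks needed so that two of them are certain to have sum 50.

10

Group the elements by complementary pair {x, 50−x}: {19,31}, {20,30}, {21,29}, …, giving 6 two-element pairs, the single value 25 (it cannot pair with itself since the integers are distinct), and 2 integers whose partner 50−x falls outside [19,33].
By the pigeonhole principle, treating each of those 9 groups as a pigeonhole, one can pick one integer per group — 9 integers — with no two summing to 50.
The 10th integer lands in an occupied pair, forcing a sum of 50.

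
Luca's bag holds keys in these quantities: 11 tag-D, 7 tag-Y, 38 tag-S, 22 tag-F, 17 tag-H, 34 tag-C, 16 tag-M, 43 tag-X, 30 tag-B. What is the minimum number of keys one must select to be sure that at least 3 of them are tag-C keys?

187

In the worst case for collecting tag-C keys, every non-tag-C key comes out first.
There are 11 + 7 + 38 + 22 + 17 + 16 + 43 + 30 = 184 non-tag-C keys altogether.
After those, each further key must be tag-C, so 184 + 3 = 187 draws guarantee 3 tag-C keys.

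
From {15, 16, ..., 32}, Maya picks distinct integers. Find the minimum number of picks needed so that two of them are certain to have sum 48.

Two chosen integers sum to 48 exactly when both halves of some pair {x, 48−x} with 16 ≤ x ≤ 48−x ≤ 32 are chosen — 8 such pairs.
The remaining 2 elements (those with no distinct partner in range) can never complete a 48-sum, so the worst case takes all of them and one from each pair: 2 + 8 = 10.
By the pigeonhole principle, the 11th integer has to be the second member of some pair, so 10 + 1 = 11.

11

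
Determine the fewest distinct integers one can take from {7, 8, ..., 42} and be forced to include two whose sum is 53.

21

A set avoiding the sum 53 can contain at most one of each pair {x, 53−x}, plus the 4 elements whose complement lies outside the range.
The integers 7, …, 26 (20 of them) are such a set: any two sum to at least 7+8 = 15 and at most 25+26 = 51 < 53.
Any 21st integer completes one of the 16 pairs, so 21 choices force a sum of 53.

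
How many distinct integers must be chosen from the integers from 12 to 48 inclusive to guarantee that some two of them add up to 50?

25

Two chosen integers sum to 50 exactly when both halves of some pair {x, 50−x} with 12 ≤ x ≤ 50−x ≤ 38 are chosen — 13 such pairs.
The remaining 11 elements (those with no distinct partner in range) can never complete a 50-sum, so the worst case takes all of them and one from each pair: 11 + 13 = 24.
The 25th integer has to be the second member of some pair, so 24 + 1 = 25.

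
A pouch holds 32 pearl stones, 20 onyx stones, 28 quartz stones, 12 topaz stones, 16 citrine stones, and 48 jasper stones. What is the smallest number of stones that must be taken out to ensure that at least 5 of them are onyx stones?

In the worst case for collecting onyx stones, every non-onyx stone comes out first.
There are 32 + 28 + 12 + 16 + 48 = 136 non-onyx stones altogether.
After those, each further stone must be onyx, so 136 + 5 = 141 draws guarantee 5 onyx stones.

141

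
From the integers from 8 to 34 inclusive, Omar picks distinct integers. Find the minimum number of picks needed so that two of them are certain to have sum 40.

16

Two chosen integers sum to 40 exactly when both halves of some pair {x, 40−x} with 8 ≤ x ≤ 40−x ≤ 32 are chosen — 12 such pairs.
The remaining 3 elements (those with no distinct partner in range) can never complete a 40-sum, so the worst case takes all of them and one from each pair: 3 + 12 = 15.
Pigeonhole: the 16th integer has to be the second member of some pair, so 15 + 1 = 16.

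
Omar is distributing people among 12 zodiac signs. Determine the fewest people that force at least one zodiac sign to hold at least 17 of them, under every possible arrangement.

193

With 192 people one could put exactly 16 in each of the 12 zodiac signs, and no zodiac sign would reach 17.
By pigeonhole, one more person must land in a zodiac sign that already has 16, giving it 17.
So 12 × 16 + 1 = 193 people are required.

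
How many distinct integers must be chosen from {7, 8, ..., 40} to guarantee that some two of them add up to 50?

A set avoiding the sum 50 can contain at most one of each pair {x, 50−x}, plus the 4 elements whose complement lies outside the range or equal to its own complement.
The integers 7, …, 25 (19 of them) are such a set: any two sum to at least 7+8 = 15 and at most 24+25 = 49 < 50.
By the pigeonhole principle, any 20th integer completes one of the 15 pairs, so 20 choices force a sum of 50.

20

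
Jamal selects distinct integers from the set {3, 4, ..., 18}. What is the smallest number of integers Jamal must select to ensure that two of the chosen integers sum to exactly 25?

Group the elements by complementary pair {x, 25−x}: {7,18}, {8,17}, {9,16}, …, giving 6 two-element pairs and 4 integers whose partner 25−x falls outside [3,18].
Treating each of those 10 groups as a pigeonhole, one can pick one integer per group — 10 integers — with no two summing to 25.
The 11th integer lands in an occupied pair, forcing a sum of 25.

11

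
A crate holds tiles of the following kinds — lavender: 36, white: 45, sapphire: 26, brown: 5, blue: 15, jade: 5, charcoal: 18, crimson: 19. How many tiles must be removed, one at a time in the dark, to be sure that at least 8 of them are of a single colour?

An adversary could hand out at most 7 tiles per colour (brown, jade run out sooner): 7 + 7 + 7 + 5 + 7 + 5 + 7 + 7 = 52 tiles and still no colour has 8.
Pigeonhole: one more tile lands in a colour already at 7, so 53 draws are enough and 52 are not.

53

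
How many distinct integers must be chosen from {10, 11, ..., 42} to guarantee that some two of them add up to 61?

Group the elements by complementary pair {x, 61−x}: {19,42}, {20,41}, {21,40}, …, giving 12 two-element pairs and 9 integers whose partner 61−x falls outside [10,42].
Treating each of those 21 groups as a pigeonhole, one can pick one integer per group — 21 integers — with no two summing to 61.
The 22nd integer lands in an occupied pair, forcing a sum of 61.

22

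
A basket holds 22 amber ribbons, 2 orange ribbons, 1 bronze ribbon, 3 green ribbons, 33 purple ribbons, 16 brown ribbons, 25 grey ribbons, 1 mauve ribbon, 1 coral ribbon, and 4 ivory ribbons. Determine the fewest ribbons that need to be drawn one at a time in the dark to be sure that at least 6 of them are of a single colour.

33

By pigeonhole, put each drawn ribbon into a box by colour. The largest draw with every box below 6 takes min(count, 5) from each colour; colours with fewer than 5 contribute all they have.
Σ min(cᵢ, 5) = 5 + 2 + 1 + 3 + 5 + 5 + 5 + 1 + 1 + 4 = 32.
Draw number 32 + 1 = 33 must push one box to 6.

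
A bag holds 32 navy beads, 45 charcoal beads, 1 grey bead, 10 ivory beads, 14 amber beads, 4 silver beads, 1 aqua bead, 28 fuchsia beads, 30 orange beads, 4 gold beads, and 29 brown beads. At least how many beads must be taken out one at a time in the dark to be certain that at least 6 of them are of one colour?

An adversary could hand out at most 5 beads per colour (4 colours run out sooner): 5 + 5 + 1 + 5 + 5 + 4 + 1 + 5 + 5 + 4 + 5 = 45 beads and still no colour has 6.
One more bead lands in a colour already at 5, so 46 draws are enough and 45 are not.

46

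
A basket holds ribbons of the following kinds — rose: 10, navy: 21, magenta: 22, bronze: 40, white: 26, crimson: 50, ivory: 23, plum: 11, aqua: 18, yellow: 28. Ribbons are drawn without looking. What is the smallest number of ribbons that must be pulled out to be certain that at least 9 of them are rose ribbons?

248

In the worst case for collecting rose ribbons, every non-rose ribbon comes out first.
There are 21 + 22 + 40 + 26 + 50 + 23 + 11 + 18 + 28 = 239 non-rose ribbons altogether.
After those, each further ribbon must be rose, so 239 + 9 = 248 draws guarantee 9 rose ribbons.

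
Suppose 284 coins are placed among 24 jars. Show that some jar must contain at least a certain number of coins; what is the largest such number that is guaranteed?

12

By the pigeonhole principle, the 24 jars are the holes and the 284 coins are the pigeons.
If every jar held at most 11 coins, the total would be at most 24 × 11 = 264, which is less than 284.
So some jar holds at least ⌈284/24⌉ = 12 coins.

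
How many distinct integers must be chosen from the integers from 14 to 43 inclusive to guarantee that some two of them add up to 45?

22

Group the elements by complementary pair {x, 45−x}: {14,31}, {15,30}, {16,29}, …, giving 9 two-element pairs and 12 integers whose partner 45−x falls outside [14,43].
Pigeonhole: treating each of those 21 groups as a pigeonhole, one can pick one integer per group — 21 integers — with no two summing to 45.
The 22nd integer lands in an occupied pair, forcing a sum of 45.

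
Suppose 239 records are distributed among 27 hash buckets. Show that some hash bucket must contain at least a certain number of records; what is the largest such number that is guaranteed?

9

By the pigeonhole principle, the 27 hash buckets are the holes and the 239 records are the pigeons.
If every hash bucket held at most 8 records, the total would be at most 27 × 8 = 216, which is less than 239.
So some hash bucket holds at least ⌈239/27⌉ = 9 records.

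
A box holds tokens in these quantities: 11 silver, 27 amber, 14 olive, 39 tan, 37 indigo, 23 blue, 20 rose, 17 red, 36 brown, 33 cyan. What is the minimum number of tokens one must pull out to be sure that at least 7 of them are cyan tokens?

In the worst case for collecting cyan tokens, every non-cyan token comes out first.
There are 11 + 27 + 14 + 39 + 37 + 23 + 20 + 17 + 36 = 224 non-cyan tokens altogether.
After those, each further token must be cyan, so 224 + 7 = 231 draws guarantee 7 cyan tokens.

231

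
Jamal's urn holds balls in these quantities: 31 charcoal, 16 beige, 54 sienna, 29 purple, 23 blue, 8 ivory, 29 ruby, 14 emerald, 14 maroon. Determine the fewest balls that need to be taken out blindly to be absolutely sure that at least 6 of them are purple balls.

In the worst case for collecting purple balls, every non-purple ball comes out first.
There are 31 + 16 + 54 + 23 + 8 + 29 + 14 + 14 = 189 non-purple balls altogether.
After those, each further ball must be purple, so 189 + 6 = 195 draws guarantee 6 purple balls.

195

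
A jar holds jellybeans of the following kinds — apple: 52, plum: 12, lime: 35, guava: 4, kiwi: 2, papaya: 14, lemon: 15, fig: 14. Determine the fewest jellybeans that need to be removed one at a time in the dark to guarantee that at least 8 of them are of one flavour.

An adversary could hand out at most 7 jellybeans per flavour (guava, kiwi run out sooner): 7 + 7 + 7 + 4 + 2 + 7 + 7 + 7 = 48 jellybeans and still no flavour has 8.
By the pigeonhole principle, one more jellybean lands in a flavour already at 7, so 49 draws are enough and 48 are not.

49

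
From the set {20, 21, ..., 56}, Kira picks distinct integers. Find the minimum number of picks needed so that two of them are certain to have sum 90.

27

Two chosen integers sum to 90 exactly when both halves of some pair {x, 90−x} with 34 ≤ x ≤ 90−x ≤ 56 are chosen — 11 such pairs.
The remaining 15 elements (those with no distinct partner in range) can never complete a 90-sum, so the worst case takes all of them and one from each pair: 15 + 11 = 26.
The 27th integer has to be the second member of some pair, so 26 + 1 = 27.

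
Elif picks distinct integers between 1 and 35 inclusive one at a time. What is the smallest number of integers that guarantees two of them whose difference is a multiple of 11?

12

Integers whose pairwise differences are multiples of 11 are exactly those sharing a remainder mod 11. By pigeonhole, the 11 residue classes mod 11 are the pigeonholes.
With 11 integers one could put 1 in each residue class and have no class reach 2.
The 12th integer pushes some class to 2, so 11·1 + 1 = 12.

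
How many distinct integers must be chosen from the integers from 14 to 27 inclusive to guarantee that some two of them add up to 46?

11

Group the elements by complementary pair {x, 46−x}: {19,27}, {20,26}, {21,25}, …, giving 4 two-element pairs, the single value 23 (it cannot pair with itself since the integers are distinct), and 5 integers whose partner 46−x falls outside [14,27].
By pigeonhole, treating each of those 10 groups as a pigeonhole, one can pick one integer per group — 10 integers — with no two summing to 46.
The 11th integer lands in an occupied pair, forcing a sum of 46.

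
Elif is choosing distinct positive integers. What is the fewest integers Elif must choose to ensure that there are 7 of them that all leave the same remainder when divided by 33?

Pigeonhole: the 33 residue classes mod 33 are the pigeonholes.
With 198 integers one could put 6 in each residue class and have no class reach 7.
The 199th integer pushes some class to 7, so 33·6 + 1 = 199.

199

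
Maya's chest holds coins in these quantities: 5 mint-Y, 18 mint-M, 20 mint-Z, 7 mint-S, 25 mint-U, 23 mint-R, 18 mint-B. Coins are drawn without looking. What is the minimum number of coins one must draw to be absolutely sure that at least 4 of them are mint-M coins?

In the worst case for collecting mint-M coins, every non-mint-M coin comes out first.
There are 5 + 20 + 7 + 25 + 23 + 18 = 98 non-mint-M coins altogether.
After those, each further coin must be mint-M, so 98 + 4 = 102 draws guarantee 4 mint-M coins.

102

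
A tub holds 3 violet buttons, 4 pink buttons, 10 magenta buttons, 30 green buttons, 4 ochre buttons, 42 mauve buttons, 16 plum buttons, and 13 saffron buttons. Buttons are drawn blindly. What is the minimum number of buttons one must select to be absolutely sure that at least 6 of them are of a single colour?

37

An adversary could hand out at most 5 buttons per colour (violet, pink, ochre run out sooner): 3 + 4 + 5 + 5 + 4 + 5 + 5 + 5 = 36 buttons and still no colour has 6.
One more button lands in a colour already at 5, so 37 draws are enough and 36 are not.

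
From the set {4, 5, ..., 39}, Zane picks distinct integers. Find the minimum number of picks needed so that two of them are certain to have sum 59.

27

Group the elements by complementary pair {x, 59−x}: {20,39}, {21,38}, {22,37}, …, giving 10 two-element pairs and 16 integers whose partner 59−x falls outside [4,39].
Pigeonhole: treating each of those 26 groups as a pigeonhole, one can pick one integer per group — 26 integers — with no two summing to 59.
The 27th integer lands in an occupied pair, forcing a sum of 59.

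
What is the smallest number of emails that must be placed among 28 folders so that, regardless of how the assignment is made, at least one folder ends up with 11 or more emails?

281

With 280 emails one could put exactly 10 in each of the 28 folders, and no folder would reach 11.
One more email must land in a folder that already has 10, giving it 11.
So 28 × 10 + 1 = 281 emails are required.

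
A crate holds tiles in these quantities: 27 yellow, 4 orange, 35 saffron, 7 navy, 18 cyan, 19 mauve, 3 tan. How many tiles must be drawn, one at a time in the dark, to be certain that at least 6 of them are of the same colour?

By the pigeonhole principle, put each drawn tile into a box by colour. The largest draw with every box below 6 takes min(count, 5) from each colour; colours with fewer than 5 contribute all they have.
Σ min(cᵢ, 5) = 5 + 4 + 5 + 5 + 5 + 5 + 3 = 32.
Draw number 32 + 1 = 33 must push one box to 6.

33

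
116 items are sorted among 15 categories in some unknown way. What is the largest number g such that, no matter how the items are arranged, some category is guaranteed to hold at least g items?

By pigeonhole, the 15 categories are the holes and the 116 items are the pigeons.
If every category held at most 7 items, the total would be at most 15 × 7 = 105, which is less than 116.
So some category holds at least ⌈116/15⌉ = 8 items.

8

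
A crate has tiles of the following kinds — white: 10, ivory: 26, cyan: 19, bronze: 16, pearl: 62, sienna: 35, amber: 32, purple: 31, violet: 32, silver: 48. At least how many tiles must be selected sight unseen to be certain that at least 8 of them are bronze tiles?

In the worst case for collecting bronze tiles, every non-bronze tile comes out first.
There are 10 + 26 + 19 + 62 + 35 + 32 + 31 + 32 + 48 = 295 non-bronze tiles altogether.
After those, each further tile must be bronze, so 295 + 8 = 303 draws guarantee 8 bronze tiles.

303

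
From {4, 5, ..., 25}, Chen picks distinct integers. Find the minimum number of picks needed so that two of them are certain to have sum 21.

16

Group the elements by complementary pair {x, 21−x}: {4,17}, {5,16}, {6,15}, …, giving 7 two-element pairs and 8 integers whose partner 21−x falls outside [4,25].
By pigeonhole, treating each of those 15 groups as a pigeonhole, one can pick one integer per group — 15 integers — with no two summing to 21.
The 16th integer lands in an occupied pair, forcing a sum of 21.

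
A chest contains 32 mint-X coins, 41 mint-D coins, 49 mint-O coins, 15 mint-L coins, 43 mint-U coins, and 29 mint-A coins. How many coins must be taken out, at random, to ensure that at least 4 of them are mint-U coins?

In the worst case for collecting mint-U coins, every non-mint-U coin comes out first.
There are 32 + 41 + 49 + 15 + 29 = 166 non-mint-U coins altogether.
After those, each further coin must be mint-U, so 166 + 4 = 170 draws guarantee 4 mint-U coins.

170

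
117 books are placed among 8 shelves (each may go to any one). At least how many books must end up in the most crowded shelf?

The 8 shelves are the holes and the 117 books are the pigeons.
If every shelf held at most 14 books, the total would be at most 8 × 14 = 112, which is less than 117.
So some shelf holds at least ⌈117/8⌉ = 15 books.

15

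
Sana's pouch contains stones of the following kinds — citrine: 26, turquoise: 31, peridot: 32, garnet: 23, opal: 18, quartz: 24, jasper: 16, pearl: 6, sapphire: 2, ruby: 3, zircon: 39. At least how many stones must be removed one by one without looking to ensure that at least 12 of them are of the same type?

100

An adversary could hand out at most 11 stones per type (pearl, sapphire, ruby run out sooner): 11 + 11 + 11 + 11 + 11 + 11 + 11 + 6 + 2 + 3 + 11 = 99 stones and still no type has 12.
By the pigeonhole principle, one more stone lands in a type already at 11, so 100 draws are enough and 99 are not.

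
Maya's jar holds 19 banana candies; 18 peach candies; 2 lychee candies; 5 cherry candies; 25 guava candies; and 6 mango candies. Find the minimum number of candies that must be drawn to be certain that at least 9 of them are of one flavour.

Put each drawn candy into a box by flavour. The largest draw with every box below 9 takes min(count, 8) from each flavour; flavours with fewer than 8 contribute all they have.
Σ min(cᵢ, 8) = 8 + 8 + 2 + 5 + 8 + 6 = 37.
Draw number 37 + 1 = 38 must push one box to 9.

38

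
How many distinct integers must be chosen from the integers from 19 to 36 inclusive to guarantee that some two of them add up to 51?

Two chosen integers sum to 51 exactly when both halves of some pair {x, 51−x} with 19 ≤ x ≤ 51−x ≤ 32 are chosen — 7 such pairs.
The remaining 4 elements (those with no distinct partner in range) can never complete a 51-sum, so the worst case takes all of them and one from each pair: 4 + 7 = 11.
By the pigeonhole principle, the 12th integer has to be the second member of some pair, so 11 + 1 = 12.

12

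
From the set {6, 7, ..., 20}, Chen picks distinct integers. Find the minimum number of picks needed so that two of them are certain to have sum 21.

11

A set avoiding the sum 21 can contain at most one of each pair {x, 21−x}, plus the 5 elements whose complement lies outside the range.
The integers 11, …, 20 (10 of them) are such a set: any two sum to at least 11+12 = 23 > 21.
Any 11th integer completes one of the 5 pairs, so 11 choices force a sum of 21.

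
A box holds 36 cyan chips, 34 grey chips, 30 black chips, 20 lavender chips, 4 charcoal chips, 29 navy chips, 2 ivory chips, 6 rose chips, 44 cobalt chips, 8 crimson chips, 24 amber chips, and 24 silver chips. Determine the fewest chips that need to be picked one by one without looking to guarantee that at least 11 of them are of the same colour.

Pigeonhole: put each drawn chip into a box by colour. The largest draw with every box below 11 takes min(count, 10) from each colour; colours with fewer than 10 contribute all they have.
Σ min(cᵢ, 10) = 10 + 10 + 10 + 10 + 4 + 10 + 2 + 6 + 10 + 8 + 10 + 10 = 100.
Draw number 100 + 1 = 101 must push one box to 11.

101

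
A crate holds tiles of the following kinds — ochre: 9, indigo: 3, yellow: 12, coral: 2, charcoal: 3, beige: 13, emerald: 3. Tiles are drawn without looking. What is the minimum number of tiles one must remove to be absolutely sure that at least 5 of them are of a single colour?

24

Pigeonhole: put each drawn tile into a box by colour. The largest draw with every box below 5 takes min(count, 4) from each colour; colours with fewer than 4 contribute all they have.
Σ min(cᵢ, 4) = 4 + 3 + 4 + 2 + 3 + 4 + 3 = 23.
Draw number 23 + 1 = 24 must push one box to 5.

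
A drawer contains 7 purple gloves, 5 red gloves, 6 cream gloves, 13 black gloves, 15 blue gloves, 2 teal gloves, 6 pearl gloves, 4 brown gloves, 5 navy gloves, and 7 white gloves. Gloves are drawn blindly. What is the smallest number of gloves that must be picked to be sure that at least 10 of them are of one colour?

61

By the pigeonhole principle, the 10 colours are the holes; the gloves drawn are the pigeons.
To avoid 10 of any one colour, the worst case takes at most 9 of each colour, or every glove of a colour that has fewer than 9.
That gives 7 + 5 + 6 + 9 + 9 + 2 + 6 + 4 + 5 + 7 = 60 gloves with no colour reaching 10.
The next glove forces some colour to 10, so 60 + 1 = 61.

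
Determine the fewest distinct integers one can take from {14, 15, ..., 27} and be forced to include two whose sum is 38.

10

Two chosen integers sum to 38 exactly when both halves of some pair {x, 38−x} with 14 ≤ x ≤ 38−x ≤ 24 are chosen — 5 such pairs.
The remaining 4 elements (those with no distinct partner in range) can never complete a 38-sum, so the worst case takes all of them and one from each pair: 4 + 5 = 9.
The 10th integer has to be the second member of some pair, so 9 + 1 = 10.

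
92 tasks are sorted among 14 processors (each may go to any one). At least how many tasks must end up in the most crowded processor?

By pigeonhole, the 14 processors are the holes and the 92 tasks are the pigeons.
If every processor held at most 6 tasks, the total would be at most 14 × 6 = 84, which is less than 92.
So some processor holds at least ⌈92/14⌉ = 7 tasks.

7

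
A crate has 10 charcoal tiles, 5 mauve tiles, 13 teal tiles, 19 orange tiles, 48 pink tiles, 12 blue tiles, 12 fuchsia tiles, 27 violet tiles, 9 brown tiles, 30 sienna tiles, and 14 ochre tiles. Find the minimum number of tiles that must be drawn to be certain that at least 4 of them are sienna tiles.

In the worst case for collecting sienna tiles, every non-sienna tile comes out first.
There are 10 + 5 + 13 + 19 + 48 + 12 + 12 + 27 + 9 + 14 = 169 non-sienna tiles altogether.
After those, each further tile must be sienna, so 169 + 4 = 173 draws guarantee 4 sienna tiles.

173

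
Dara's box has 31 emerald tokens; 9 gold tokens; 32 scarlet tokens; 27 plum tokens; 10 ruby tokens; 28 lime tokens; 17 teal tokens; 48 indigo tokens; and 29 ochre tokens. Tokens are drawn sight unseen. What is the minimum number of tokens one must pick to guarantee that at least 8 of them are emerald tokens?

208

In the worst case for collecting emerald tokens, every non-emerald token comes out first.
There are 9 + 32 + 27 + 10 + 28 + 17 + 48 + 29 = 200 non-emerald tokens altogether.
After those, each further token must be emerald, so 200 + 8 = 208 draws guarantee 8 emerald tokens.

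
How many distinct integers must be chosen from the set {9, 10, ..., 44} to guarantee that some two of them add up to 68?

A set avoiding the sum 68 can contain at most one of each pair {x, 68−x}, plus the 16 elements whose complement lies outside the range or equal to its own complement.
The integers 9, …, 34 (26 of them) are such a set: any two sum to at least 9+10 = 19 and at most 33+34 = 67 < 68.
Any 27th integer completes one of the 10 pairs, so 27 choices force a sum of 68.

27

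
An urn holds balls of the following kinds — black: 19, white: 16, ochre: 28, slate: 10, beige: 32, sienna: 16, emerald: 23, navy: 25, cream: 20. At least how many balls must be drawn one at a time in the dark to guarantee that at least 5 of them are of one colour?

37

An adversary could hand out at most 4 balls per colour: 4 + 4 + 4 + 4 + 4 + 4 + 4 + 4 + 4 = 36 balls and still no colour has 5.
One more ball lands in a colour already at 4, so 37 draws are enough and 36 are not.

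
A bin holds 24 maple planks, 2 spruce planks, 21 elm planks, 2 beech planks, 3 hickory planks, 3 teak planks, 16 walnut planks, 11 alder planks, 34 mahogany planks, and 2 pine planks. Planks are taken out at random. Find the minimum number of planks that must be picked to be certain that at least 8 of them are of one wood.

By the pigeonhole principle, put each drawn plank into a box by wood. The largest draw with every box below 8 takes min(count, 7) from each wood; woods with fewer than 7 contribute all they have.
Σ min(cᵢ, 7) = 7 + 2 + 7 + 2 + 3 + 3 + 7 + 7 + 7 + 2 = 47.
Draw number 47 + 1 = 48 must push one box to 8.

48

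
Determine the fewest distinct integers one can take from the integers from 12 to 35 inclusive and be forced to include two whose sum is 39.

17

A set avoiding the sum 39 can contain at most one of each pair {x, 39−x}, plus the 8 elements whose complement lies outside the range.
The integers 20, …, 35 (16 of them) are such a set: any two sum to at least 20+21 = 41 > 39.
Any 17th integer completes one of the 8 pairs, so 17 choices force a sum of 39.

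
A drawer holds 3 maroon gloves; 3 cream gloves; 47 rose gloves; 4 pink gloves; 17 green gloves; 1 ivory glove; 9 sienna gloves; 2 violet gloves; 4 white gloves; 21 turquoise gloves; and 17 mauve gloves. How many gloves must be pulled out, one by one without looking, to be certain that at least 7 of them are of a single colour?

48

Put each drawn glove into a box by colour. The largest draw with every box below 7 takes min(count, 6) from each colour; colours with fewer than 6 contribute all they have.
Σ min(cᵢ, 6) = 3 + 3 + 6 + 4 + 6 + 1 + 6 + 2 + 4 + 6 + 6 = 47.
Draw number 47 + 1 = 48 must push one box to 7.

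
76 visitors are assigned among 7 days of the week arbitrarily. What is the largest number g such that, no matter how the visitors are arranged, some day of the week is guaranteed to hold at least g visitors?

11

The 7 days of the week are the holes and the 76 visitors are the pigeons.
If every day of the week held at most 10 visitors, the total would be at most 7 × 10 = 70, which is less than 76.
So some day of the week holds at least ⌈76/7⌉ = 11 visitors.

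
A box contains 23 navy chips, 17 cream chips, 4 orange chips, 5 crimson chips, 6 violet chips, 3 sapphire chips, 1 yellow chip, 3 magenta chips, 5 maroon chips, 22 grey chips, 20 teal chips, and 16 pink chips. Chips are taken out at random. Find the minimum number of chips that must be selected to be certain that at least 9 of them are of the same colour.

68

An adversary could hand out at most 8 chips per colour (7 colours run out sooner): 8 + 8 + 4 + 5 + 6 + 3 + 1 + 3 + 5 + 8 + 8 + 8 = 67 chips and still no colour has 9.
One more chip lands in a colour already at 8, so 68 draws are enough and 67 are not.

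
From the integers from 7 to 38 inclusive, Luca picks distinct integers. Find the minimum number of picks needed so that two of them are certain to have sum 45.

Two chosen integers sum to 45 exactly when both halves of some pair {x, 45−x} with 7 ≤ x ≤ 45−x ≤ 38 are chosen — 16 such pairs.
Every element belongs to one of those pairs, so the worst case picks one from each: 16 integers.
Pigeonhole: the 17th integer has to be the second member of some pair, so 16 + 1 = 17.

17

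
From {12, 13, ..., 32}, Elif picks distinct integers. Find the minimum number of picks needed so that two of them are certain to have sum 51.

15

Group the elements by complementary pair {x, 51−x}: {19,32}, {20,31}, {21,30}, …, giving 7 two-element pairs and 7 integers whose partner 51−x falls outside [12,32].
By the pigeonhole principle, treating each of those 14 groups as a pigeonhole, one can pick one integer per group — 14 integers — with no two summing to 51.
The 15th integer lands in an occupied pair, forcing a sum of 51.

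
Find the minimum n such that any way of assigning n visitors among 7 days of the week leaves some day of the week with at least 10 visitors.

64

With 63 visitors one could put exactly 9 in each of the 7 days of the week, and no day of the week would reach 10.
By pigeonhole, one more visitor must land in a day of the week that already has 9, giving it 10.
So 7 × 9 + 1 = 64 visitors are required.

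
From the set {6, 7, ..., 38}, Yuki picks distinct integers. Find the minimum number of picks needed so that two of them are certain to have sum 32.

24

Group the elements by complementary pair {x, 32−x}: {6,26}, {7,25}, {8,24}, …, giving 10 two-element pairs, the single value 16 (it cannot pair with itself since the integers are distinct), and 12 integers whose partner 32−x falls outside [6,38].
Treating each of those 23 groups as a pigeonhole, one can pick one integer per group — 23 integers — with no two summing to 32.
The 24th integer lands in an occupied pair, forcing a sum of 32.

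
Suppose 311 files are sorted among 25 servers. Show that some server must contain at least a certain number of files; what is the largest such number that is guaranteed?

The 25 servers are the holes and the 311 files are the pigeons.
If every server held at most 12 files, the total would be at most 25 × 12 = 300, which is less than 311.
So some server holds at least ⌈311/25⌉ = 13 files.

13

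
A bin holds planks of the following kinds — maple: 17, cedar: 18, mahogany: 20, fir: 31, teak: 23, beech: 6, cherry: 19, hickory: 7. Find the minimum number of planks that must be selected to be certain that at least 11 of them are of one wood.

74

An adversary could hand out at most 10 planks per wood (beech, hickory run out sooner): 10 + 10 + 10 + 10 + 10 + 6 + 10 + 7 = 73 planks and still no wood has 11.
One more plank lands in a wood already at 10, so 74 draws are enough and 73 are not.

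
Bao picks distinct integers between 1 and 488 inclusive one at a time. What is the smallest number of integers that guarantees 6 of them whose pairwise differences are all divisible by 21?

106

Integers whose pairwise differences are multiples of 21 are exactly those sharing a remainder mod 21. By the pigeonhole principle, the 21 residue classes mod 21 are the pigeonholes.
With 105 integers one could put 5 in each residue class and have no class reach 6.
The 106th integer pushes some class to 6, so 21·5 + 1 = 106.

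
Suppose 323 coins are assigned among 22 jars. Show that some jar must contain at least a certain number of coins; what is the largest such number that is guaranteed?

The 22 jars are the holes and the 323 coins are the pigeons.
If every jar held at most 14 coins, the total would be at most 22 × 14 = 308, which is less than 323.
So some jar holds at least ⌈323/22⌉ = 15 coins.

15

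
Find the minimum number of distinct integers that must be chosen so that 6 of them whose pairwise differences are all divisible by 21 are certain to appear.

106

Integers whose pairwise differences are multiples of 21 are exactly those sharing a remainder mod 21. The 21 residue classes mod 21 are the pigeonholes.
With 105 integers one could put 5 in each residue class and have no class reach 6.
The 106th integer pushes some class to 6, so 21·5 + 1 = 106.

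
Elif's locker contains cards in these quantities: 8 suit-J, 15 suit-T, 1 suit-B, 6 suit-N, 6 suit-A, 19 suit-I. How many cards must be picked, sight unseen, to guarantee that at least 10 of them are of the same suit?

By the pigeonhole principle, the 6 suits are the holes; the cards drawn are the pigeons.
To avoid 10 of any one suit, the worst case takes at most 9 of each suit, or every card of a suit that has fewer than 9.
That gives 8 + 9 + 1 + 6 + 6 + 9 = 39 cards with no suit reaching 10.
The next card forces some suit to 10, so 39 + 1 = 40.

40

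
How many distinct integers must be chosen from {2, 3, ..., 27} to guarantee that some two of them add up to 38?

Group the elements by complementary pair {x, 38−x}: {11,27}, {12,26}, {13,25}, …, giving 8 two-element pairs; the single value 19 (it cannot pair with itself since the integers are distinct); and 9 integers whose partner 38−x falls outside [2,27].
Treating each of those 18 groups as a pigeonhole, one can pick one integer per group — 18 integers — with no two summing to 38.
The 19th integer lands in an occupied pair, forcing a sum of 38.

19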